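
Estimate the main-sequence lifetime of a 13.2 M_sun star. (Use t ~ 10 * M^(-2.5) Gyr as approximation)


t = 10 * M^(-2.5) = 10 * 13.2^(-2.5) = 0.0158

0.0158 Gyr


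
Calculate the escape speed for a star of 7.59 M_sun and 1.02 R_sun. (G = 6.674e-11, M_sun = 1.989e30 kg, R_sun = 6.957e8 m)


M = 7.59 * 1.989e30 kg = 1.509651e+31 kg; R = 1.02 * 6.957e8 m = 7.09614e+08 m. v_esc = sqrt(2GM/R) = sqrt(2 * 6.674e-11 * 1.509651e+31 / 7.09614e+08) = 1.685e+06

1.685e+06 m/s


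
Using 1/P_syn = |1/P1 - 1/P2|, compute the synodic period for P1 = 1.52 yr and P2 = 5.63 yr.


1/P_syn = |1/P1 - 1/P2| = |1/1.52 - 1/5.63| => P_syn = 2.0821

2.0821 years


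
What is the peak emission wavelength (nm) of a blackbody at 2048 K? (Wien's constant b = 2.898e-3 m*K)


lam_max = b / T = 2.898e-3 / 2048 = 1.415e-06 m = 1415.0391 nm

1415.0391 nm


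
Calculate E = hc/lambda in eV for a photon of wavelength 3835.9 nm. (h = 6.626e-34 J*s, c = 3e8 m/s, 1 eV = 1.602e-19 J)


E = hc/lambda = 6.626e-34 * 3e8 / 3.836e-06 = 5.182e-20 J = 0.3235 eV

0.3235 eV


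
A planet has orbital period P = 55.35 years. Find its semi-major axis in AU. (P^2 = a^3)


a = P^(2/3) = 55.35^(2/3) = 14.5237

14.5237 AU


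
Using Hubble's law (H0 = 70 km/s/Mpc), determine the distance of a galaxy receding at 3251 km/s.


d = v / H0 = 3251 / 70 = 46.4429

46.4429 Mpc


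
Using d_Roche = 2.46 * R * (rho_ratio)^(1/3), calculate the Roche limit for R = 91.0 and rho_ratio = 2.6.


d_Roche = 2.46 * 91.0 * 2.6^(1/3) = 307.8229

307.8229


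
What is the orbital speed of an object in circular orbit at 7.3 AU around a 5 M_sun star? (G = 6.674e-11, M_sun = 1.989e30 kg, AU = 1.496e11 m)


v = sqrt(GM/r) = sqrt(6.674e-11 * 9.945e+30 / 1.092e+12) = 24652.9144

24652.9144 m/s


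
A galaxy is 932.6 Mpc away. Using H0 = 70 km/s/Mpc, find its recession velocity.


v = H0 * d = 70 * 932.6 = 65282.0

65282.0 km/s


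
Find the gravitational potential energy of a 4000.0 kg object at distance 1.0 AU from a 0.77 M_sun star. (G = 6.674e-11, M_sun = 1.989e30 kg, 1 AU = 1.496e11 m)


M = 0.77 * 1.989e30 kg = 1.53153e+30 kg; r = 1.0 AU * 1.496e11 m/AU = 1.496e+11 m. U = -GM*m/r = -(6.674e-11 * 1.53153e+30 * 4000.0) / 1.496e+11 = -2.733e+12

-2.733e+12 J


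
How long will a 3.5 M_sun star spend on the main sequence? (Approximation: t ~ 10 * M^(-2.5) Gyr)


t = 10 * M^(-2.5) = 10 * 3.5^(-2.5) = 0.4363

0.4363 Gyr


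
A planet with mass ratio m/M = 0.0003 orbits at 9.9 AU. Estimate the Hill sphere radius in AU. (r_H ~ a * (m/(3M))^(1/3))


r_H = a * (m/3M)^(1/3) = 9.9 * (0.0003/3)^(1/3) = 0.4595

0.4595 AU


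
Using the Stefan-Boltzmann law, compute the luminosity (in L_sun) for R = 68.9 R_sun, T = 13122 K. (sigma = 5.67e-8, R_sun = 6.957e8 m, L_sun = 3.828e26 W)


R = 68.9 * 6.957e8 m = 4.793373e+10 m. L = 4*pi*R^2*sigma*T^4 = 4*pi*(4.793373e+10)^2 * 5.67e-8 * 13122^4 = 4.853728805e+31 W. L/L_sun = 4.853728805e+31 / 3.828e26 = 126795.4233

126795.4233 L_sun


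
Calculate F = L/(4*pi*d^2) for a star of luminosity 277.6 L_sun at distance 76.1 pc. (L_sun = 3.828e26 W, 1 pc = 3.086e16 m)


F = L / (4*pi*d^2) = 1.063e+29 / (4*pi*(2.348e+18)^2) = 1.533e-09

1.533e-09 W/m^2


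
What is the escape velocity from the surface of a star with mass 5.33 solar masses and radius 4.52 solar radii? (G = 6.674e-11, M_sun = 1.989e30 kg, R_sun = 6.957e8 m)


M = 5.33 * 1.989e30 kg = 1.060137e+31 kg; R = 4.52 * 6.957e8 m = 3.144564e+09 m. v_esc = sqrt(2GM/R) = sqrt(2 * 6.674e-11 * 1.060137e+31 / 3.144564e+09) = 670824.4388

670824.4388 m/s


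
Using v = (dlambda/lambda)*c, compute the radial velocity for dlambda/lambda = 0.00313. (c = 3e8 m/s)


v = (dlambda/lambda) * c = 0.00313 * 3e8 = 939000.0

939000.0 m/s


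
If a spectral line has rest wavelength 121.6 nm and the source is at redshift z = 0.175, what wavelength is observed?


lam_obs = lam_emit * (1 + z) = 121.6 * (1 + 0.175) = 142.88

142.88 nm


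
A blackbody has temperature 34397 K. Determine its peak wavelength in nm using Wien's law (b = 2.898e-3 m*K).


lam_max = b / T = 2.898e-3 / 34397 = 8.425e-08 m = 84.2515 nm

84.2515 nm


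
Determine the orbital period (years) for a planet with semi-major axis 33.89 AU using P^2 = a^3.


P = a^(3/2) = 33.89^1.5 = 197.291

197.291 years


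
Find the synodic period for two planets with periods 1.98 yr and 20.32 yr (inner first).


1/P_syn = |1/P1 - 1/P2| = |1/1.98 - 1/20.32| => P_syn = 2.1938

2.1938 years


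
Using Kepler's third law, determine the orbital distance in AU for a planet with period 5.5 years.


a = P^(2/3) = 5.5^(2/3) = 3.1158

3.1158 AU


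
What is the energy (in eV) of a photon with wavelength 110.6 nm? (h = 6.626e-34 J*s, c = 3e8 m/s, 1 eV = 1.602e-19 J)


E = hc/lambda = 6.626e-34 * 3e8 / 1.106e-07 = 1.797e-18 J = 11.219 eV

11.219 eV


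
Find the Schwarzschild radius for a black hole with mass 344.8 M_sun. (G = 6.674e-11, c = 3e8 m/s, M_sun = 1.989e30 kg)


M = 344.8 * 1.989e30 kg = 6.858072e+32 kg. rs = 2GM/c^2 = 2 * 6.674e-11 * 6.858072e+32 / (3e8)^2 = 1.017e+06

1.017e+06 m


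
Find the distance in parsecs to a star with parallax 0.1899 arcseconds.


d = 1/p = 1/0.1899 = 5.2659

5.2659 pc


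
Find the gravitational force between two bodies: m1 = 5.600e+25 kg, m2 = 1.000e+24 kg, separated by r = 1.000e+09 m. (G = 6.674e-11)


F = G*m1*m2/r^2 = 6.674e-11 * 5.600e+25 * 1.000e+24 / (1.000e+09)^2 = 6.674e-11 * 5.600e+49 / 1.000e+18 = 3.737e+21

3.737e+21 N


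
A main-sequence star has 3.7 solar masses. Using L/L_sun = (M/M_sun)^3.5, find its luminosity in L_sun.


L/L_sun = (M/M_sun)^3.5 = 3.7^3.5 = 97.433

97.433 L_sun


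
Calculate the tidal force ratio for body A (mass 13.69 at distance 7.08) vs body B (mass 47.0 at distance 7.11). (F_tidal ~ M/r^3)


Ratio = (M1/r1^3) / (M2/r2^3) = (13.69/7.08^3) / (47.0/7.11^3) = 0.295

0.295


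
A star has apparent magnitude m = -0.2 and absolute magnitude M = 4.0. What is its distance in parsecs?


d = 10^((m - M + 5)/5) = 10^((-0.2 - 4.0 + 5)/5) = 1.4454

1.4454 pc


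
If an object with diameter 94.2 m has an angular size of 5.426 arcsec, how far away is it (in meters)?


D = size / theta_rad, theta_rad = 5.426 * pi/(180*3600) = 2.631e-05, D = 3.581e+06

3.581e+06 m


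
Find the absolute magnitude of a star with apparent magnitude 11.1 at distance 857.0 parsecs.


M = m - 5*log10(d) + 5 = 11.1 - 5*log10(857.0) + 5 = 1.4351

1.4351


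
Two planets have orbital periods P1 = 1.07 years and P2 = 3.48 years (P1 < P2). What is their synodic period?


1/P_syn = |1/P1 - 1/P2| = |1/1.07 - 1/3.48| => P_syn = 1.5451

1.5451 years


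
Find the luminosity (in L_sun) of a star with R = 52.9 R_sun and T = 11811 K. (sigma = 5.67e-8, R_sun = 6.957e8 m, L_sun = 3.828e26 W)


R = 52.9 * 6.957e8 m = 3.680253e+10 m. L = 4*pi*R^2*sigma*T^4 = 4*pi*(3.680253e+10)^2 * 5.67e-8 * 11811^4 = 1.877997249e+31 W. L/L_sun = 1.877997249e+31 / 3.828e26 = 49059.4893

49059.4893 L_sun


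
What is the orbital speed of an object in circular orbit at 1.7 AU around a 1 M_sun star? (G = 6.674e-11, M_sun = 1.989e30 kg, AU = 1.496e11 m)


v = sqrt(GM/r) = sqrt(6.674e-11 * 1.989e+30 / 2.543e+11) = 22846.5294

22846.5294 m/s


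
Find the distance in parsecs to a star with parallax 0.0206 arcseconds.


d = 1/p = 1/0.0206 = 48.5437

48.5437 pc


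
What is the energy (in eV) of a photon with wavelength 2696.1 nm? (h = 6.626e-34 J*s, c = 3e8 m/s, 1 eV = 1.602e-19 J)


E = hc/lambda = 6.626e-34 * 3e8 / 2.696e-06 = 7.373e-20 J = 0.4602 eV

0.4602 eV


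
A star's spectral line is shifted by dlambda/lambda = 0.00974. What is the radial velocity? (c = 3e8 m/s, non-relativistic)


v = (dlambda/lambda) * c = 0.00974 * 3e8 = 2.922e+06

2.922e+06 m/s


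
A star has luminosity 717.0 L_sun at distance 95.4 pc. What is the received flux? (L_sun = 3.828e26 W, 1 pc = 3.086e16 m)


F = L / (4*pi*d^2) = 2.745e+29 / (4*pi*(2.944e+18)^2) = 2.520e-09

2.520e-09 W/m^2


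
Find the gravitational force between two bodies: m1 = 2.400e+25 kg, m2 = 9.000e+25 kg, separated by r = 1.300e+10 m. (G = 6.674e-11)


F = G*m1*m2/r^2 = 6.674e-11 * 2.400e+25 * 9.000e+25 / (1.300e+10)^2 = 6.674e-11 * 2.160e+51 / 1.690e+20 = 8.530e+20

8.530e+20 N


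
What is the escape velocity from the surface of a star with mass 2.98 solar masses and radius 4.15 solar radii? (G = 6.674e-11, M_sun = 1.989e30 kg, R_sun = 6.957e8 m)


M = 2.98 * 1.989e30 kg = 5.92722e+30 kg; R = 4.15 * 6.957e8 m = 2.887155e+09 m. v_esc = sqrt(2GM/R) = sqrt(2 * 6.674e-11 * 5.92722e+30 / 2.887155e+09) = 523478.1664

523478.1664 m/s


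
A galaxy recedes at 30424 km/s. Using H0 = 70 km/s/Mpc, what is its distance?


d = v / H0 = 30424 / 70 = 434.6286

434.6286 Mpc


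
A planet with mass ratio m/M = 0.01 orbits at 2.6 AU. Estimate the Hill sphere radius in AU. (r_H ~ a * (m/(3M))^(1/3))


r_H = a * (m/3M)^(1/3) = 2.6 * (0.01/3)^(1/3) = 0.3884

0.3884 AU


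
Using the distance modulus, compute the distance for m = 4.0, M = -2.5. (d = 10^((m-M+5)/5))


d = 10^((m - M + 5)/5) = 10^((4.0 - -2.5 + 5)/5) = 199.5262

199.5262 pc


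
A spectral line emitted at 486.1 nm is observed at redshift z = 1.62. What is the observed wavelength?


lam_obs = lam_emit * (1 + z) = 486.1 * (1 + 1.62) = 1273.582

1273.582 nm


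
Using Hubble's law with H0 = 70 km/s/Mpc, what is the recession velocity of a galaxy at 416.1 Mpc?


v = H0 * d = 70 * 416.1 = 29127.0

29127.0 km/s


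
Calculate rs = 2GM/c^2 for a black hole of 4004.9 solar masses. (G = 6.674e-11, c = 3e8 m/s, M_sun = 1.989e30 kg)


M = 4004.9 * 1.989e30 kg = 7.9657461e+33 kg. rs = 2GM/c^2 = 2 * 6.674e-11 * 7.9657461e+33 / (3e8)^2 = 1.181e+07

1.181e+07 m


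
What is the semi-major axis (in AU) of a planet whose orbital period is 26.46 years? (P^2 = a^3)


a = P^(2/3) = 26.46^(2/3) = 8.8796

8.8796 AU


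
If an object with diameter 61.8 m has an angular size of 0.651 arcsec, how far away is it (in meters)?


D = size / theta_rad, theta_rad = 0.651 * pi/(180*3600) = 3.156e-06, D = 1.958e+07

1.958e+07 m


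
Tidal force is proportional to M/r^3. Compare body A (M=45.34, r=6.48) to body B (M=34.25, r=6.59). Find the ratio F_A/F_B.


Ratio = (M1/r1^3) / (M2/r2^3) = (45.34/6.48^3) / (34.25/6.59^3) = 1.3924

1.3924


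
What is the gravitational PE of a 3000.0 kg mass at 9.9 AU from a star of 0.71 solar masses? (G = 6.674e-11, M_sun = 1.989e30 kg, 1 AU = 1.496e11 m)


M = 0.71 * 1.989e30 kg = 1.41219e+30 kg; r = 9.9 AU * 1.496e11 m/AU = 1.48104e+12 m. U = -GM*m/r = -(6.674e-11 * 1.41219e+30 * 3000.0) / 1.48104e+12 = -1.909e+11

-1.909e+11 J


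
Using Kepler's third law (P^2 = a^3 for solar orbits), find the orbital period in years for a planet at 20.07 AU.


P = a^(3/2) = 20.07^1.5 = 89.9127

89.9127 years


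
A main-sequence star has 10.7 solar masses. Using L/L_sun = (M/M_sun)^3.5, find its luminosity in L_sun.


L/L_sun = (M/M_sun)^3.5 = 10.7^3.5 = 4007.2203

4007.2203 L_sun


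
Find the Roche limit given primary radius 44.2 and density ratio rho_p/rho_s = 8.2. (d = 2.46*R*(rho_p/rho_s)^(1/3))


d_Roche = 2.46 * 44.2 * 8.2^(1/3) = 219.2613

219.2613


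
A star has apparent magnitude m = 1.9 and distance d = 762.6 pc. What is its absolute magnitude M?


M = m - 5*log10(d) + 5 = 1.9 - 5*log10(762.6) + 5 = -7.5115

-7.5115


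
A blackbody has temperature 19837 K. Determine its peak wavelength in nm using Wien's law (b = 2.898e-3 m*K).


lam_max = b / T = 2.898e-3 / 19837 = 1.461e-07 m = 146.0906 nm

146.0906 nm


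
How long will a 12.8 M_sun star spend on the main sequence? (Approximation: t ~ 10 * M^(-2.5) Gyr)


t = 10 * M^(-2.5) = 10 * 12.8^(-2.5) = 0.0171

0.0171 Gyr


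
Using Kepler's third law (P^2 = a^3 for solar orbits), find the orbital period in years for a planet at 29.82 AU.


P = a^(3/2) = 29.82^1.5 = 162.8401

162.8401 years


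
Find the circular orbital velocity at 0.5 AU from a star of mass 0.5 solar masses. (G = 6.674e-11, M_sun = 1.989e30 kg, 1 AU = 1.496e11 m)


v = sqrt(GM/r) = sqrt(6.674e-11 * 9.945e+29 / 7.480e+10) = 29788.2298

29788.2298 m/s


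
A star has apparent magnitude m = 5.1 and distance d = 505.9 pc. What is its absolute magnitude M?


M = m - 5*log10(d) + 5 = 5.1 - 5*log10(505.9) + 5 = -3.4203

-3.4203


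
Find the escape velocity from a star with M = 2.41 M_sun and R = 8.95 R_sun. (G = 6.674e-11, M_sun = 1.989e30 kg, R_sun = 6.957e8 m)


M = 2.41 * 1.989e30 kg = 4.79349e+30 kg; R = 8.95 * 6.957e8 m = 6.226515e+09 m. v_esc = sqrt(2GM/R) = sqrt(2 * 6.674e-11 * 4.79349e+30 / 6.226515e+09) = 320561.5966

320561.5966 m/s


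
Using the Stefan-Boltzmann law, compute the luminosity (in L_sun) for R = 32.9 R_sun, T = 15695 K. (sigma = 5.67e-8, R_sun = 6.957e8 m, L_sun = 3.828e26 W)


R = 32.9 * 6.957e8 m = 2.288853e+10 m. L = 4*pi*R^2*sigma*T^4 = 4*pi*(2.288853e+10)^2 * 5.67e-8 * 15695^4 = 2.265030246e+31 W. L/L_sun = 2.265030246e+31 / 3.828e26 = 59170.0691

59170.0691 L_sun


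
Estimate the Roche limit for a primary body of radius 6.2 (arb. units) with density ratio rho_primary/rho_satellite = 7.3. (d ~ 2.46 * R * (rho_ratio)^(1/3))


d_Roche = 2.46 * 6.2 * 7.3^(1/3) = 29.587

29.587


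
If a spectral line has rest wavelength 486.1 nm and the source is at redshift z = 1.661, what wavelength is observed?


lam_obs = lam_emit * (1 + z) = 486.1 * (1 + 1.661) = 1293.5121

1293.5121 nm


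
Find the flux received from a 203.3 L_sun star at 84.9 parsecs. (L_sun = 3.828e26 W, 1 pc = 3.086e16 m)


F = L / (4*pi*d^2) = 7.782e+28 / (4*pi*(2.620e+18)^2) = 9.022e-10

9.022e-10 W/m^2


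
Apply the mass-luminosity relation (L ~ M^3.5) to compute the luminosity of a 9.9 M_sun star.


L/L_sun = (M/M_sun)^3.5 = 9.9^3.5 = 3052.9745

3052.9745 L_sun


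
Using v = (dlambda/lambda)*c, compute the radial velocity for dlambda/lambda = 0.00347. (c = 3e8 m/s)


v = (dlambda/lambda) * c = 0.00347 * 3e8 = 1.041e+06

1.041e+06 m/s


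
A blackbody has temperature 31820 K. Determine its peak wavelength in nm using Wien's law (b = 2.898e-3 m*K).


lam_max = b / T = 2.898e-3 / 31820 = 9.107e-08 m = 91.0748 nm

91.0748 nm


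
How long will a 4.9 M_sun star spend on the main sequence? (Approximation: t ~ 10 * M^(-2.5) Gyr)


t = 10 * M^(-2.5) = 10 * 4.9^(-2.5) = 0.1882

0.1882 Gyr


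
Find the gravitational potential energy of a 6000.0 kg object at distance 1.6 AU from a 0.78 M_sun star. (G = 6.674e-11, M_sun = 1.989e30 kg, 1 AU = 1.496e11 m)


M = 0.78 * 1.989e30 kg = 1.55142e+30 kg; r = 1.6 AU * 1.496e11 m/AU = 2.3936e+11 m. U = -GM*m/r = -(6.674e-11 * 1.55142e+30 * 6000.0) / 2.3936e+11 = -2.595e+12

-2.595e+12 J


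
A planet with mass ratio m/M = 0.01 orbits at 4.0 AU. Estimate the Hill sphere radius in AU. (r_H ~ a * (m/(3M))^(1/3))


r_H = a * (m/3M)^(1/3) = 4.0 * (0.01/3)^(1/3) = 0.5975

0.5975 AU


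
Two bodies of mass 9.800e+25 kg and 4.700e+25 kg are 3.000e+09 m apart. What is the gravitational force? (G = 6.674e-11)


F = G*m1*m2/r^2 = 6.674e-11 * 9.800e+25 * 4.700e+25 / (3.000e+09)^2 = 6.674e-11 * 4.606e+51 / 9.000e+18 = 3.416e+22

3.416e+22 N


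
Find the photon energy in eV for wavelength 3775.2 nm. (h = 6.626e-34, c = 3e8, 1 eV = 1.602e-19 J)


E = hc/lambda = 6.626e-34 * 3e8 / 3.775e-06 = 5.265e-20 J = 0.3287 eV

0.3287 eV


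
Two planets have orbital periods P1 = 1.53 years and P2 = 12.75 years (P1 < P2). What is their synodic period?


1/P_syn = |1/P1 - 1/P2| = |1/1.53 - 1/12.75| => P_syn = 1.7386

1.7386 years


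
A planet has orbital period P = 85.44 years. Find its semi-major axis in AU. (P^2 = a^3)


a = P^(2/3) = 85.44^(2/3) = 19.3988

19.3988 AU


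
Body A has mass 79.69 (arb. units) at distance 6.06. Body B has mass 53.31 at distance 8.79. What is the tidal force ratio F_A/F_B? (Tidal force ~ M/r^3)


Ratio = (M1/r1^3) / (M2/r2^3) = (79.69/6.06^3) / (53.31/8.79^3) = 4.5619

4.5619


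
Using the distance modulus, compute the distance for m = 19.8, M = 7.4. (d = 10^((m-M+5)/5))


d = 10^((m - M + 5)/5) = 10^((19.8 - 7.4 + 5)/5) = 3019.9517

3019.9517 pc


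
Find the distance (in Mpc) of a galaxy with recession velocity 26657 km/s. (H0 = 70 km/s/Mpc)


d = v / H0 = 26657 / 70 = 380.8143

380.8143 Mpc


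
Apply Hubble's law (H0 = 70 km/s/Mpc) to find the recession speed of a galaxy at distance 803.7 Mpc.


v = H0 * d = 70 * 803.7 = 56259.0

56259.0 km/s


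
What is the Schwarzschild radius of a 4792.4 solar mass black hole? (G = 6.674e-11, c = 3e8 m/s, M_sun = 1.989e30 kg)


M = 4792.4 * 1.989e30 kg = 9.5320836e+33 kg. rs = 2GM/c^2 = 2 * 6.674e-11 * 9.5320836e+33 / (3e8)^2 = 1.414e+07

1.414e+07 m


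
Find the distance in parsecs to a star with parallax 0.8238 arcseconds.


d = 1/p = 1/0.8238 = 1.2139

1.2139 pc


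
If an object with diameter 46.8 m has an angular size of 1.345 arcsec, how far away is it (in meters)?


D = size / theta_rad, theta_rad = 1.345 * pi/(180*3600) = 6.521e-06, D = 7.177e+06

7.177e+06 m


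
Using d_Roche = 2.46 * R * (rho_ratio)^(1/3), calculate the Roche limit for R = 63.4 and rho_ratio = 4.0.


d_Roche = 2.46 * 63.4 * 4.0^(1/3) = 247.5774

247.5774


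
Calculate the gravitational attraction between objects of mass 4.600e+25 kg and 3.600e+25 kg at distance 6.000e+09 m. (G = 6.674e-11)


F = G*m1*m2/r^2 = 6.674e-11 * 4.600e+25 * 3.600e+25 / (6.000e+09)^2 = 6.674e-11 * 1.656e+51 / 3.600e+19 = 3.070e+21

3.070e+21 N


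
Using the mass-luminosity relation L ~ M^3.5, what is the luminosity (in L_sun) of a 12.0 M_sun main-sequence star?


L/L_sun = (M/M_sun)^3.5 = 12.0^3.5 = 5985.9676

5985.9676 L_sun


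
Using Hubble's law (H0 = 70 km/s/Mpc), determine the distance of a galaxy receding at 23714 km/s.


d = v / H0 = 23714 / 70 = 338.7714

338.7714 Mpc


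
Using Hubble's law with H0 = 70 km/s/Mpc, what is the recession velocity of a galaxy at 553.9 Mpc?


v = H0 * d = 70 * 553.9 = 38773.0

38773.0 km/s


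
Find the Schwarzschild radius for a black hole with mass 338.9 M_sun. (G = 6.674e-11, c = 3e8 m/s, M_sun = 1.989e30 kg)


M = 338.9 * 1.989e30 kg = 6.740721e+32 kg. rs = 2GM/c^2 = 2 * 6.674e-11 * 6.740721e+32 / (3e8)^2 = 999723.8212

999723.8212 m


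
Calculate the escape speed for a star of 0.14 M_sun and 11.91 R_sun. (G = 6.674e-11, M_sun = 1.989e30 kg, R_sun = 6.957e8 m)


M = 0.14 * 1.989e30 kg = 2.7846e+29 kg; R = 11.91 * 6.957e8 m = 8.285787e+09 m. v_esc = sqrt(2GM/R) = sqrt(2 * 6.674e-11 * 2.7846e+29 / 8.285787e+09) = 66976.5273

66976.5273 m/s


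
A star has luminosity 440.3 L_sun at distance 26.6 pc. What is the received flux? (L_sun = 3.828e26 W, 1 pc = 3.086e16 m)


F = L / (4*pi*d^2) = 1.685e+29 / (4*pi*(8.209e+17)^2) = 1.990e-08

1.990e-08 W/m^2


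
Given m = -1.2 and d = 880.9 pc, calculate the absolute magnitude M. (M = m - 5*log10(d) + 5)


M = m - 5*log10(d) + 5 = -1.2 - 5*log10(880.9) + 5 = -10.9246

-10.9246


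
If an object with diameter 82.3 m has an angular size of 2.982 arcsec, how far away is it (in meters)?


D = size / theta_rad, theta_rad = 2.982 * pi/(180*3600) = 1.446e-05, D = 5.693e+06

5.693e+06 m


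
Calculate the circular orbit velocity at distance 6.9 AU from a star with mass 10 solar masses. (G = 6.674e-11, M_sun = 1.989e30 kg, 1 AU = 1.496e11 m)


v = sqrt(GM/r) = sqrt(6.674e-11 * 1.989e+31 / 1.032e+12) = 35860.8146

35860.8146 m/s


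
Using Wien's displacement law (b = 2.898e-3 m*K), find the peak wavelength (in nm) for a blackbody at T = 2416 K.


lam_max = b / T = 2.898e-3 / 2416 = 1.200e-06 m = 1199.5033 nm

1199.5033 nm


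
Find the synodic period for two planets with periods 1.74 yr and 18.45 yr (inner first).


1/P_syn = |1/P1 - 1/P2| = |1/1.74 - 1/18.45| => P_syn = 1.9212

1.9212 years


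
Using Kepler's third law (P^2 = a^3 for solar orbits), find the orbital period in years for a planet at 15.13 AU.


P = a^(3/2) = 15.13^1.5 = 58.8516

58.8516 years


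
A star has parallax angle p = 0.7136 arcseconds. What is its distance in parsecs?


d = 1/p = 1/0.7136 = 1.4013

1.4013 pc


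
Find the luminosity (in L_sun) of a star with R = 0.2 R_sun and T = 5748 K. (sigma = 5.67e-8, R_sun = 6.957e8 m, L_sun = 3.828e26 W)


R = 0.2 * 6.957e8 m = 1.3914e+08 m. L = 4*pi*R^2*sigma*T^4 = 4*pi*(1.3914e+08)^2 * 5.67e-8 * 5748^4 = 1.50578844e+25 W. L/L_sun = 1.50578844e+25 / 3.828e26 = 0.0393

0.0393 L_sun


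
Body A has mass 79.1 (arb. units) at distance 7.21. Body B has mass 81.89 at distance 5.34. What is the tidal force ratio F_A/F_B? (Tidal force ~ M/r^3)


Ratio = (M1/r1^3) / (M2/r2^3) = (79.1/7.21^3) / (81.89/5.34^3) = 0.3924

0.3924


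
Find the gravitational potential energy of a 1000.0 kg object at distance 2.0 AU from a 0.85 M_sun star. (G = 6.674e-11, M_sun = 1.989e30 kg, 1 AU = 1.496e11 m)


M = 0.85 * 1.989e30 kg = 1.69065e+30 kg; r = 2.0 AU * 1.496e11 m/AU = 2.992e+11 m. U = -GM*m/r = -(6.674e-11 * 1.69065e+30 * 1000.0) / 2.992e+11 = -3.771e+11

-3.771e+11 J


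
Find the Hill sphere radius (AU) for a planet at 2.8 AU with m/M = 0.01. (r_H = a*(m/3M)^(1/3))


r_H = a * (m/3M)^(1/3) = 2.8 * (0.01/3)^(1/3) = 0.4183

0.4183 AU


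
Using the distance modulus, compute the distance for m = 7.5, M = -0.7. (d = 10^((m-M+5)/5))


d = 10^((m - M + 5)/5) = 10^((7.5 - -0.7 + 5)/5) = 436.5158

436.5158 pc


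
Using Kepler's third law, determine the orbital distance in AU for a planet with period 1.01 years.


a = P^(2/3) = 1.01^(2/3) = 1.0067

1.0067 AU


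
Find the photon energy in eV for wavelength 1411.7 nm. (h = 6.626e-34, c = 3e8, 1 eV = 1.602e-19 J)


E = hc/lambda = 6.626e-34 * 3e8 / 1.412e-06 = 1.408e-19 J = 0.879 eV

0.879 eV


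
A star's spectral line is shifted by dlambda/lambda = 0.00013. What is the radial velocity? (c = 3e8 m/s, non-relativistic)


v = (dlambda/lambda) * c = 0.00013 * 3e8 = 39000.0

39000.0 m/s


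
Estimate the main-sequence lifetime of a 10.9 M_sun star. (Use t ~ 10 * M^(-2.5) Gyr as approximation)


t = 10 * M^(-2.5) = 10 * 10.9^(-2.5) = 0.0255

0.0255 Gyr


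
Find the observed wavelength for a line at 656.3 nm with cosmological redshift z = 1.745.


lam_obs = lam_emit * (1 + z) = 656.3 * (1 + 1.745) = 1801.5435

1801.5435 nm


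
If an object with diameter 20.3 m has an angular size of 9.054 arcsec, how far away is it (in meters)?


D = size / theta_rad, theta_rad = 9.054 * pi/(180*3600) = 4.390e-05, D = 462466.9281

462466.9281 m


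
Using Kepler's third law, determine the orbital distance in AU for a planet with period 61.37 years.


a = P^(2/3) = 61.37^(2/3) = 15.5586

15.5586 AU


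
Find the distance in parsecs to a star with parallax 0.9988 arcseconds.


d = 1/p = 1/0.9988 = 1.0012

1.0012 pc


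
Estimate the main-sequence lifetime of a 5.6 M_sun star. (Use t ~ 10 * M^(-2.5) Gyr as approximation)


t = 10 * M^(-2.5) = 10 * 5.6^(-2.5) = 0.1348

0.1348 Gyr


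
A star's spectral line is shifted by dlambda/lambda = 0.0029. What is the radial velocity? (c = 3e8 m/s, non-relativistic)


v = (dlambda/lambda) * c = 0.0029 * 3e8 = 870000.0

870000.0 m/s


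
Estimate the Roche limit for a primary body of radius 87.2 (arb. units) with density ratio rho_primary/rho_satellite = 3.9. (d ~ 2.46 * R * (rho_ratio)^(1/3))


d_Roche = 2.46 * 87.2 * 3.9^(1/3) = 337.655

337.655


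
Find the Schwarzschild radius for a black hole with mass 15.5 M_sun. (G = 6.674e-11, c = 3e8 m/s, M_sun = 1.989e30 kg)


M = 15.5 * 1.989e30 kg = 3.08295e+31 kg. rs = 2GM/c^2 = 2 * 6.674e-11 * 3.08295e+31 / (3e8)^2 = 45723.574

45723.574 m


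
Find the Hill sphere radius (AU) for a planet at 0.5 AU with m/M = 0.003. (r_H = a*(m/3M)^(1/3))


r_H = a * (m/3M)^(1/3) = 0.5 * (0.003/3)^(1/3) = 0.05

0.05 AU


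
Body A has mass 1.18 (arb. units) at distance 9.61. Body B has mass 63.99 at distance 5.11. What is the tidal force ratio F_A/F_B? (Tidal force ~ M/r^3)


Ratio = (M1/r1^3) / (M2/r2^3) = (1.18/9.61^3) / (63.99/5.11^3) = 0.0028

0.0028


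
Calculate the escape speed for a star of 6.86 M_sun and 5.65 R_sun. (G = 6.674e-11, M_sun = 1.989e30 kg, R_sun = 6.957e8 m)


M = 6.86 * 1.989e30 kg = 1.364454e+31 kg; R = 5.65 * 6.957e8 m = 3.930705e+09 m. v_esc = sqrt(2GM/R) = sqrt(2 * 6.674e-11 * 1.364454e+31 / 3.930705e+09) = 680694.6274

680694.6274 m/s


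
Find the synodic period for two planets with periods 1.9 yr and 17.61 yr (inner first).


1/P_syn = |1/P1 - 1/P2| = |1/1.9 - 1/17.61| => P_syn = 2.1298

2.1298 years


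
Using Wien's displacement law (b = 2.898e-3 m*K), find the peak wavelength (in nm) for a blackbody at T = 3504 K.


lam_max = b / T = 2.898e-3 / 3504 = 8.271e-07 m = 827.0548 nm

827.0548 nm


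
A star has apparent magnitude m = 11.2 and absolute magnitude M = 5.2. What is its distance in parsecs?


d = 10^((m - M + 5)/5) = 10^((11.2 - 5.2 + 5)/5) = 158.4893

158.4893 pc


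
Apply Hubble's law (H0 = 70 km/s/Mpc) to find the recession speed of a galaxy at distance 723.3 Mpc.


v = H0 * d = 70 * 723.3 = 50631.0

50631.0 km/s


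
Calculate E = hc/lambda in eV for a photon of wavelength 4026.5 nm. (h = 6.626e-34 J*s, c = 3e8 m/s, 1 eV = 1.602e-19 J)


E = hc/lambda = 6.626e-34 * 3e8 / 4.027e-06 = 4.937e-20 J = 0.3082 eV

0.3082 eV


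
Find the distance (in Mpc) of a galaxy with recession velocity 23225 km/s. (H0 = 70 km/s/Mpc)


d = v / H0 = 23225 / 70 = 331.7857

331.7857 Mpc


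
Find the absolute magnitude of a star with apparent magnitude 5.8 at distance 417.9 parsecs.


M = m - 5*log10(d) + 5 = 5.8 - 5*log10(417.9) + 5 = -2.3054

-2.3054


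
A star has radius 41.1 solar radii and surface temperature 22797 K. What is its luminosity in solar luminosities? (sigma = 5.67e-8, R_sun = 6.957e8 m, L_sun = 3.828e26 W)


R = 41.1 * 6.957e8 m = 2.859327e+10 m. L = 4*pi*R^2*sigma*T^4 = 4*pi*(2.859327e+10)^2 * 5.67e-8 * 22797^4 = 1.57337183e+32 W. L/L_sun = 1.57337183e+32 / 3.828e26 = 411016.6746

411016.6746 L_sun


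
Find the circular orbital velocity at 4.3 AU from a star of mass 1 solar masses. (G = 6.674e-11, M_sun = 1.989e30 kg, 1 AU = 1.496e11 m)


v = sqrt(GM/r) = sqrt(6.674e-11 * 1.989e+30 / 6.433e+11) = 14365.16

14365.16 m/s


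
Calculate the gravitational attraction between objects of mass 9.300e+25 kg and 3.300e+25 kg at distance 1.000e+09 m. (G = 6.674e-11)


F = G*m1*m2/r^2 = 6.674e-11 * 9.300e+25 * 3.300e+25 / (1.000e+09)^2 = 6.674e-11 * 3.069e+51 / 1.000e+18 = 2.048e+23

2.048e+23 N


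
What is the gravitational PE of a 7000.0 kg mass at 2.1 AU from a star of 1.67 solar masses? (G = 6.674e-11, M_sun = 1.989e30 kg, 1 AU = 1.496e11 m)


M = 1.67 * 1.989e30 kg = 3.32163e+30 kg; r = 2.1 AU * 1.496e11 m/AU = 3.1416e+11 m. U = -GM*m/r = -(6.674e-11 * 3.32163e+30 * 7000.0) / 3.1416e+11 = -4.940e+12

-4.940e+12 J


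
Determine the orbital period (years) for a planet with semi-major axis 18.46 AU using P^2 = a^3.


P = a^(3/2) = 18.46^1.5 = 79.3136

79.3136 years


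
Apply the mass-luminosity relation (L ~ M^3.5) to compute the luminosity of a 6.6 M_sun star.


L/L_sun = (M/M_sun)^3.5 = 6.6^3.5 = 738.5906

738.5906 L_sun


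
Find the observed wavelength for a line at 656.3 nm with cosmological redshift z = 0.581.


lam_obs = lam_emit * (1 + z) = 656.3 * (1 + 0.581) = 1037.6103

1037.6103 nm


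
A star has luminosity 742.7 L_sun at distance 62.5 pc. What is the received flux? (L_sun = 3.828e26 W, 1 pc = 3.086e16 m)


F = L / (4*pi*d^2) = 2.843e+29 / (4*pi*(1.929e+18)^2) = 6.082e-09

6.082e-09 W/m^2


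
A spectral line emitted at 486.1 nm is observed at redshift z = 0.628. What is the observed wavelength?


lam_obs = lam_emit * (1 + z) = 486.1 * (1 + 0.628) = 791.3708

791.3708 nm


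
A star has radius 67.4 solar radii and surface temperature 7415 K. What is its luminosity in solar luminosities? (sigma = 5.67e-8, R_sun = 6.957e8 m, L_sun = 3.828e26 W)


R = 67.4 * 6.957e8 m = 4.689018e+10 m. L = 4*pi*R^2*sigma*T^4 = 4*pi*(4.689018e+10)^2 * 5.67e-8 * 7415^4 = 4.735887139e+30 W. L/L_sun = 4.735887139e+30 / 3.828e26 = 12371.701

12371.701 L_sun


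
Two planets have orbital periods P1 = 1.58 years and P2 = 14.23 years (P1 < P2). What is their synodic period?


1/P_syn = |1/P1 - 1/P2| = |1/1.58 - 1/14.23| => P_syn = 1.7773

1.7773 years


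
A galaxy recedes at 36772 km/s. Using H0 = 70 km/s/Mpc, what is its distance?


d = v / H0 = 36772 / 70 = 525.3143

525.3143 Mpc


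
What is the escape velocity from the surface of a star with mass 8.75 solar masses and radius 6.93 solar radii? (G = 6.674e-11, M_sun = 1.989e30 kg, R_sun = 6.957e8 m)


M = 8.75 * 1.989e30 kg = 1.740375e+31 kg; R = 6.93 * 6.957e8 m = 4.821201e+09 m. v_esc = sqrt(2GM/R) = sqrt(2 * 6.674e-11 * 1.740375e+31 / 4.821201e+09) = 694147.7145

694147.7145 m/s


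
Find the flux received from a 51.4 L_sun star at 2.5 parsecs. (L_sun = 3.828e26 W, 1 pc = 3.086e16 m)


F = L / (4*pi*d^2) = 1.968e+28 / (4*pi*(7.715e+16)^2) = 2.631e-07

2.631e-07 W/m^2


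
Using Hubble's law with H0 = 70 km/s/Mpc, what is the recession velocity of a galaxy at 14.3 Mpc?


v = H0 * d = 70 * 14.3 = 1001.0

1001.0 km/s


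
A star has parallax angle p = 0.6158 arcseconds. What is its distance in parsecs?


d = 1/p = 1/0.6158 = 1.6239

1.6239 pc


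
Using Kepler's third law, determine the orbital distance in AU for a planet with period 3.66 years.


a = P^(2/3) = 3.66^(2/3) = 2.3749

2.3749 AU


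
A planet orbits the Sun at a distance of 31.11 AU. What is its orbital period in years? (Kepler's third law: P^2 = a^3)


P = a^(3/2) = 31.11^1.5 = 173.5202

173.5202 years


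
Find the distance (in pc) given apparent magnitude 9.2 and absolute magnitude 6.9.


d = 10^((m - M + 5)/5) = 10^((9.2 - 6.9 + 5)/5) = 28.8403

28.8403 pc


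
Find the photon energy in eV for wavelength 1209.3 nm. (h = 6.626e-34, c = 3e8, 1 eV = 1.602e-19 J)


E = hc/lambda = 6.626e-34 * 3e8 / 1.209e-06 = 1.644e-19 J = 1.0261 eV

1.0261 eV


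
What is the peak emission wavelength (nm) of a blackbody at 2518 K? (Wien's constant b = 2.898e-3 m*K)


lam_max = b / T = 2.898e-3 / 2518 = 1.151e-06 m = 1150.9134 nm

1150.9134 nm


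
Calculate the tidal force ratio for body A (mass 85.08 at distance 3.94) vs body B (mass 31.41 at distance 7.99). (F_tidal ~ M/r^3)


Ratio = (M1/r1^3) / (M2/r2^3) = (85.08/3.94^3) / (31.41/7.99^3) = 22.5897

22.5897


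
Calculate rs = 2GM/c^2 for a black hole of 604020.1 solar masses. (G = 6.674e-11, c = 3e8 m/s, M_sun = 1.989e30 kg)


M = 604020.1 * 1.989e30 kg = 1.201395979e+36 kg. rs = 2GM/c^2 = 2 * 6.674e-11 * 1.201395979e+36 / (3e8)^2 = 1.782e+09

1.782e+09 m


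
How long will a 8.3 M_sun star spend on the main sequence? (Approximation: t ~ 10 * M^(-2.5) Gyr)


t = 10 * M^(-2.5) = 10 * 8.3^(-2.5) = 0.0504

0.0504 Gyr


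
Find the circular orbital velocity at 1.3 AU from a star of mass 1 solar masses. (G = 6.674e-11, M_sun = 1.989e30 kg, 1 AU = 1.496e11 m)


v = sqrt(GM/r) = sqrt(6.674e-11 * 1.989e+30 / 1.945e+11) = 26126.0059

26126.0059 m/s


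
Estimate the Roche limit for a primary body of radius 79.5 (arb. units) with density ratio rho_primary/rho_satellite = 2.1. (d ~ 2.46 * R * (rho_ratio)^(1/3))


d_Roche = 2.46 * 79.5 * 2.1^(1/3) = 250.4429

250.4429


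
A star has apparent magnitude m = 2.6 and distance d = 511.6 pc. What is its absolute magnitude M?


M = m - 5*log10(d) + 5 = 2.6 - 5*log10(511.6) + 5 = -5.9447

-5.9447


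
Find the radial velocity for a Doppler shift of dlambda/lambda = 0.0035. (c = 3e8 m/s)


v = (dlambda/lambda) * c = 0.0035 * 3e8 = 1.050e+06

1.050e+06 m/s


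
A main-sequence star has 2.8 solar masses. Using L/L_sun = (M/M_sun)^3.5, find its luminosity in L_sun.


L/L_sun = (M/M_sun)^3.5 = 2.8^3.5 = 36.7327

36.7327 L_sun


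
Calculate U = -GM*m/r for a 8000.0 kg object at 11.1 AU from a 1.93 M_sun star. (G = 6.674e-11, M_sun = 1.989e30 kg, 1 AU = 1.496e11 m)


M = 1.93 * 1.989e30 kg = 3.83877e+30 kg; r = 11.1 AU * 1.496e11 m/AU = 1.66056e+12 m. U = -GM*m/r = -(6.674e-11 * 3.83877e+30 * 8000.0) / 1.66056e+12 = -1.234e+12

-1.234e+12 J


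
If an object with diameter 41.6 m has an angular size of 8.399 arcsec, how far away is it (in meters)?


D = size / theta_rad, theta_rad = 8.399 * pi/(180*3600) = 4.072e-05, D = 1.022e+06

1.022e+06 m


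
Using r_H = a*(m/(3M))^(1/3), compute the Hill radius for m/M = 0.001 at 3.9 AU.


r_H = a * (m/3M)^(1/3) = 3.9 * (0.001/3)^(1/3) = 0.2704

0.2704 AU


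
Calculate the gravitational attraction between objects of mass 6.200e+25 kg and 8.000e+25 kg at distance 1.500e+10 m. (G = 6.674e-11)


F = G*m1*m2/r^2 = 6.674e-11 * 6.200e+25 * 8.000e+25 / (1.500e+10)^2 = 6.674e-11 * 4.960e+51 / 2.250e+20 = 1.471e+21

1.471e+21 N


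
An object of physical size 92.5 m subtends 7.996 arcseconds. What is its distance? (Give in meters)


D = size / theta_rad, theta_rad = 7.996 * pi/(180*3600) = 3.877e-05, D = 2.386e+06

2.386e+06 m


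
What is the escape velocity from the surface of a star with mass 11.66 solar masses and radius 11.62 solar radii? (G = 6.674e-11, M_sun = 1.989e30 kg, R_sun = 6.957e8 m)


M = 11.66 * 1.989e30 kg = 2.319174e+31 kg; R = 11.62 * 6.957e8 m = 8.084034e+09 m. v_esc = sqrt(2GM/R) = sqrt(2 * 6.674e-11 * 2.319174e+31 / 8.084034e+09) = 618814.8114

618814.8114 m/s


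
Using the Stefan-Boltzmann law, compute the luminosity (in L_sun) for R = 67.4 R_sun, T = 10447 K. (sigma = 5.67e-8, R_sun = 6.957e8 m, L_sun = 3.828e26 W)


R = 67.4 * 6.957e8 m = 4.689018e+10 m. L = 4*pi*R^2*sigma*T^4 = 4*pi*(4.689018e+10)^2 * 5.67e-8 * 10447^4 = 1.866049249e+31 W. L/L_sun = 1.866049249e+31 / 3.828e26 = 48747.3681

48747.3681 L_sun


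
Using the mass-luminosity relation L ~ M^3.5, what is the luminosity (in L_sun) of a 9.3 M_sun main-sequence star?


L/L_sun = (M/M_sun)^3.5 = 9.3^3.5 = 2452.9592

2452.9592 L_sun


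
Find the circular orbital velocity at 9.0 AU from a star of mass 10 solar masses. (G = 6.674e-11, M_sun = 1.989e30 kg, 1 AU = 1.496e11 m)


v = sqrt(GM/r) = sqrt(6.674e-11 * 1.989e+31 / 1.346e+12) = 31399.5512

31399.5512 m/s


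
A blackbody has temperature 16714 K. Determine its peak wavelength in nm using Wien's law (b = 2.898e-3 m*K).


lam_max = b / T = 2.898e-3 / 16714 = 1.734e-07 m = 173.3876 nm

173.3876 nm


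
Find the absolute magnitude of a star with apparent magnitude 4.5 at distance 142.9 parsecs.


M = m - 5*log10(d) + 5 = 4.5 - 5*log10(142.9) + 5 = -1.2752

-1.2752


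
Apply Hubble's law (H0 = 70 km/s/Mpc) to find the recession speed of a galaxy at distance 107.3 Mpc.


v = H0 * d = 70 * 107.3 = 7511.0

7511.0 km/s


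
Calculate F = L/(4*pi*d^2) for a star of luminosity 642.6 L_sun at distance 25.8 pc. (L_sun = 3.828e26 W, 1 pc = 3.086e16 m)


F = L / (4*pi*d^2) = 2.460e+29 / (4*pi*(7.962e+17)^2) = 3.088e-08

3.088e-08 W/m^2


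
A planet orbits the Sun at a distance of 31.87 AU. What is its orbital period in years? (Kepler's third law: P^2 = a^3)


P = a^(3/2) = 31.87^1.5 = 179.9174

179.9174 years


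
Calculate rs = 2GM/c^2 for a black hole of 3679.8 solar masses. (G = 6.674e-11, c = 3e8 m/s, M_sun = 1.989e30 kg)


M = 3679.8 * 1.989e30 kg = 7.3191222e+33 kg. rs = 2GM/c^2 = 2 * 6.674e-11 * 7.3191222e+33 / (3e8)^2 = 1.086e+07

1.086e+07 m


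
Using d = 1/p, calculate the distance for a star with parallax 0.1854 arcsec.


d = 1/p = 1/0.1854 = 5.3937

5.3937 pc


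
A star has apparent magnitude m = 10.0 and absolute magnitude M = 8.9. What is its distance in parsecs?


d = 10^((m - M + 5)/5) = 10^((10.0 - 8.9 + 5)/5) = 16.5959

16.5959 pc


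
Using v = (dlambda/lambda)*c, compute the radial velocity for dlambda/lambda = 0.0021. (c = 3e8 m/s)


v = (dlambda/lambda) * c = 0.0021 * 3e8 = 630000.0

630000.0 m/s


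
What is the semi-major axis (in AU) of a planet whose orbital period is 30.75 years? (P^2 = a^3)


a = P^(2/3) = 30.75^(2/3) = 9.8151

9.8151 AU


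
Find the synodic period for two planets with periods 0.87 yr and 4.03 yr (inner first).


1/P_syn = |1/P1 - 1/P2| = |1/0.87 - 1/4.03| => P_syn = 1.1095

1.1095 years


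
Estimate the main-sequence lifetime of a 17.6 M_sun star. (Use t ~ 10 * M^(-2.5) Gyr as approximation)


t = 10 * M^(-2.5) = 10 * 17.6^(-2.5) = 0.0077

0.0077 Gyr


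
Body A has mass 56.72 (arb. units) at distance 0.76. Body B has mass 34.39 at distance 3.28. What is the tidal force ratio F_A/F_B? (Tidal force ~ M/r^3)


Ratio = (M1/r1^3) / (M2/r2^3) = (56.72/0.76^3) / (34.39/3.28^3) = 132.5821

132.5821


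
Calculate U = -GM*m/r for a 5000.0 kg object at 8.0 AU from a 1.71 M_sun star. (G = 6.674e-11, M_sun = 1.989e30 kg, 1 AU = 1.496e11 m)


M = 1.71 * 1.989e30 kg = 3.40119e+30 kg; r = 8.0 AU * 1.496e11 m/AU = 1.1968e+12 m. U = -GM*m/r = -(6.674e-11 * 3.40119e+30 * 5000.0) / 1.1968e+12 = -9.483e+11

-9.483e+11 J


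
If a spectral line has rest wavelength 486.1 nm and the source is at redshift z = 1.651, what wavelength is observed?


lam_obs = lam_emit * (1 + z) = 486.1 * (1 + 1.651) = 1288.6511

1288.6511 nm


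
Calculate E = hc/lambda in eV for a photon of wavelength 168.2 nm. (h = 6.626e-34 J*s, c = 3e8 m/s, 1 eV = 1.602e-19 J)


E = hc/lambda = 6.626e-34 * 3e8 / 1.682e-07 = 1.182e-18 J = 7.3771 eV

7.3771 eV


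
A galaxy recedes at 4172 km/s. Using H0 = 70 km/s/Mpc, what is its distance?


d = v / H0 = 4172 / 70 = 59.6

59.6 Mpc


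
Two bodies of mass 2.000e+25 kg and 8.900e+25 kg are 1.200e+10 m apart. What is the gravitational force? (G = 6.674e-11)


F = G*m1*m2/r^2 = 6.674e-11 * 2.000e+25 * 8.900e+25 / (1.200e+10)^2 = 6.674e-11 * 1.780e+51 / 1.440e+20 = 8.250e+20

8.250e+20 N


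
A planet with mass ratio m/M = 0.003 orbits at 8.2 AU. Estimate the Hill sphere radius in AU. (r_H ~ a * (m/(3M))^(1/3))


r_H = a * (m/3M)^(1/3) = 8.2 * (0.003/3)^(1/3) = 0.82

0.82 AU


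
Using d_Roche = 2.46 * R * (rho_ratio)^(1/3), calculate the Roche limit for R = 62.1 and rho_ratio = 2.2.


d_Roche = 2.46 * 62.1 * 2.2^(1/3) = 198.6862

198.6862


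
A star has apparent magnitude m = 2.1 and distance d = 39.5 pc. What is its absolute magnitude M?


M = m - 5*log10(d) + 5 = 2.1 - 5*log10(39.5) + 5 = -0.883

-0.883


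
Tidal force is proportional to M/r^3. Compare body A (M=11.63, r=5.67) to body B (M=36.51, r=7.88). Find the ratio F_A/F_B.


Ratio = (M1/r1^3) / (M2/r2^3) = (11.63/5.67^3) / (36.51/7.88^3) = 0.8551

0.8551


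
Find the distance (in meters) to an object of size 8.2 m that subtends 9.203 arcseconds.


D = size / theta_rad, theta_rad = 9.203 * pi/(180*3600) = 4.462e-05, D = 183784.7888

183784.7888 m


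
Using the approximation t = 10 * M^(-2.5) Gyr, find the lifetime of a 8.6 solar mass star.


t = 10 * M^(-2.5) = 10 * 8.6^(-2.5) = 0.0461

0.0461 Gyr


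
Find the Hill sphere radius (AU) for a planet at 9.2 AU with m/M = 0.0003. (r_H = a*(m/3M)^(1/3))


r_H = a * (m/3M)^(1/3) = 9.2 * (0.0003/3)^(1/3) = 0.427

0.427 AU


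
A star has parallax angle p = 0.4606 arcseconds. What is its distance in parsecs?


d = 1/p = 1/0.4606 = 2.1711

2.1711 pc


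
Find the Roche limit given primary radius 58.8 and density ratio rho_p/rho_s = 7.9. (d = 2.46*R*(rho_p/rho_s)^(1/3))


d_Roche = 2.46 * 58.8 * 7.9^(1/3) = 288.0855

288.0855


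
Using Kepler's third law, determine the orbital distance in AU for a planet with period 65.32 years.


a = P^(2/3) = 65.32^(2/3) = 16.2193

16.2193 AU
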